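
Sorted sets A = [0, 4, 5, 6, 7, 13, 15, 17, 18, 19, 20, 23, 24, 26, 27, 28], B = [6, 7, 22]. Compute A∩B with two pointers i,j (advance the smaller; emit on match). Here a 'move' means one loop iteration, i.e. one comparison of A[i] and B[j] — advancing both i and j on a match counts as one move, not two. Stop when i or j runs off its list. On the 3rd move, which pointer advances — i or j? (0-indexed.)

i=0 j=0: 0<6, i++
i=1 j=0: 4<6, i++
i=2 j=0: 5<6, i++

i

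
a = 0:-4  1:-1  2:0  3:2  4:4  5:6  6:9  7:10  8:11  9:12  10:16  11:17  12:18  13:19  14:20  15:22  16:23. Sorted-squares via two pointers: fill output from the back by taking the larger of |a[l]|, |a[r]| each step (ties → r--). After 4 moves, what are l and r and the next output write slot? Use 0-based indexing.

[0,16] |-4|<=|23| out[16]=529 → r--
[0,15] |-4|<=|22| out[15]=484 → r--
[0,14] |-4|<=|20| out[14]=400 → r--
[0,13] |-4|<=|19| out[13]=361 → r--

l=0, r=12, next write slot=12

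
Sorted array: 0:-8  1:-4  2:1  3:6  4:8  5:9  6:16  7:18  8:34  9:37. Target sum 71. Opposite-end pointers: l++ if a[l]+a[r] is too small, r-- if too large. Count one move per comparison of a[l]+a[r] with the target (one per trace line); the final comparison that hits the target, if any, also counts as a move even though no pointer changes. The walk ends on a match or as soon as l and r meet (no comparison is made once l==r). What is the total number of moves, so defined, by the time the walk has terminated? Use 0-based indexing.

9 moves

l=0 r=9: -8+37=29 <71, l++
l=1 r=9: -4+37=33 <71, l++
l=2 r=9: 1+37=38 <71, l++
l=3 r=9: 6+37=43 <71, l++
l=4 r=9: 8+37=45 <71, l++
l=5 r=9: 9+37=46 <71, l++
l=6 r=9: 16+37=53 <71, l++
l=7 r=9: 18+37=55 <71, l++
l=8 r=9: 34+37=71, found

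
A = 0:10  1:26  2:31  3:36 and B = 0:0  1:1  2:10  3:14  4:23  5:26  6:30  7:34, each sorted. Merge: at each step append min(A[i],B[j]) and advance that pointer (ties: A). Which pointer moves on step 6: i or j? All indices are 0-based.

j

i=0 j=0: A[i]=10>B[j]=0 take 0, j++
i=0 j=1: A[i]=10>B[j]=1 take 1, j++
i=0 j=2: A[i]=10<=B[j]=10 take 10, i++
i=1 j=2: A[i]=26>B[j]=10 take 10, j++
i=1 j=3: A[i]=26>B[j]=14 take 14, j++
i=1 j=4: A[i]=26>B[j]=23 take 23, j++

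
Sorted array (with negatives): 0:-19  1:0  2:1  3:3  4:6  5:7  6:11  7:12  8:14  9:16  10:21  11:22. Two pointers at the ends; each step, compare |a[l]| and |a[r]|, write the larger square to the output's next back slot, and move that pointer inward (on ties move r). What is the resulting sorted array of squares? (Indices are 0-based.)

l=0 r=11: |-19|<=|22| out[11]=484, r--
l=0 r=10: |-19|<=|21| out[10]=441, r--
l=0 r=9: |-19|>|16| out[9]=361, l++
l=1 r=9: |0|<=|16| out[8]=256, r--
l=1 r=8: |0|<=|14| out[7]=196, r--
l=1 r=7: |0|<=|12| out[6]=144, r--
l=1 r=6: |0|<=|11| out[5]=121, r--
l=1 r=5: |0|<=|7| out[4]=49, r--
l=1 r=4: |0|<=|6| out[3]=36, r--
l=1 r=3: |0|<=|3| out[2]=9, r--
l=1 r=2: |0|<=|1| out[1]=1, r--
l=1 r=1: |0|<=|0| out[0]=0, r--

[0, 1, 9, 36, 49, 121, 144, 196, 256, 361, 441, 484]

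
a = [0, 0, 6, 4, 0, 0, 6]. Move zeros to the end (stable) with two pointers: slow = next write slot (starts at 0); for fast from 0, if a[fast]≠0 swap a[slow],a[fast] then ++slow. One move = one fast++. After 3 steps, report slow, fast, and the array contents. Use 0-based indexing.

slow=1, fast=3, a=[6, 0, 0, 4, 0, 0, 6]

slow=0 fast=0: a[fast]=0, fast++
slow=0 fast=1: a[fast]=0, fast++
slow=0 fast=2: a[fast]=6≠0 swap→a[0]=6, slow++,fast++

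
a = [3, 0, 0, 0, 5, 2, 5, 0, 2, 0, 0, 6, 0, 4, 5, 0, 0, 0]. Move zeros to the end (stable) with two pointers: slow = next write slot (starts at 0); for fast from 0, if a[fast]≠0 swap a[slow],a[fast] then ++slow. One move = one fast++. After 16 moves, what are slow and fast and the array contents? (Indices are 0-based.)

slow=8, fast=16, a=[3, 5, 2, 5, 2, 6, 4, 5, 0, 0, 0, 0, 0, 0, 0, 0, 0, 0]

slow=0 fast=0: a[fast]=3≠0 swap→a[0]=3, slow++,fast++
slow=1 fast=1: a[fast]=0, fast++
slow=1 fast=2: a[fast]=0, fast++
slow=1 fast=3: a[fast]=0, fast++
slow=1 fast=4: a[fast]=5≠0 swap→a[1]=5, slow++,fast++
slow=2 fast=5: a[fast]=2≠0 swap→a[2]=2, slow++,fast++
slow=3 fast=6: a[fast]=5≠0 swap→a[3]=5, slow++,fast++
slow=4 fast=7: a[fast]=0, fast++
slow=4 fast=8: a[fast]=2≠0 swap→a[4]=2, slow++,fast++
slow=5 fast=9: a[fast]=0, fast++
slow=5 fast=10: a[fast]=0, fast++
slow=5 fast=11: a[fast]=6≠0 swap→a[5]=6, slow++,fast++
slow=6 fast=12: a[fast]=0, fast++
slow=6 fast=13: a[fast]=4≠0 swap→a[6]=4, slow++,fast++
slow=7 fast=14: a[fast]=5≠0 swap→a[7]=5, slow++,fast++
slow=8 fast=15: a[fast]=0, fast++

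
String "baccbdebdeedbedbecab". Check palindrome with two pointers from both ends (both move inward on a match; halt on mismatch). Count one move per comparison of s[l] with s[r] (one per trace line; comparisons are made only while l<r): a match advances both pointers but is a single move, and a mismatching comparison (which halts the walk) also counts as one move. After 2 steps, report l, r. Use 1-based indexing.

[1,20] 'b'=='b' → l++,r--
[2,19] 'a'=='a' → l++,r--

l=3, r=18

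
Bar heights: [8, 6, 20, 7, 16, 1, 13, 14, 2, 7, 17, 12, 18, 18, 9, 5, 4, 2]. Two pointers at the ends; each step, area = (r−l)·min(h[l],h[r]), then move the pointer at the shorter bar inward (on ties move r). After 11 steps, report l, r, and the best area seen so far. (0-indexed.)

[0,17] min(8,2)*17=34 best=34 * → r--
[0,16] min(8,4)*16=64 best=64 * → r--
[0,15] min(8,5)*15=75 best=75 * → r--
[0,14] min(8,9)*14=112 best=112 * → l++
[1,14] min(6,9)*13=78 best=112 → l++
[2,14] min(20,9)*12=108 best=112 → r--
[2,13] min(20,18)*11=198 best=198 * → r--
[2,12] min(20,18)*10=180 best=198 → r--
[2,11] min(20,12)*9=108 best=198 → r--
[2,10] min(20,17)*8=136 best=198 → r--
[2,9] min(20,7)*7=49 best=198 → r--

l=2, r=8, best area=198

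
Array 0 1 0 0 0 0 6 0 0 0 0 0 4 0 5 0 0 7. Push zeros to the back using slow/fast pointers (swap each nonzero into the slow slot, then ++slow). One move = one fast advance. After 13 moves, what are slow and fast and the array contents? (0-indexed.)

slow=3, fast=13, a=[1, 6, 4, 0, 0, 0, 0, 0, 0, 0, 0, 0, 0, 0, 5, 0, 0, 7]

(s=0,f=0) a[fast]=0 → fast++
(s=0,f=1) a[fast]=1≠0 swap→a[0]=1 → slow++,fast++
(s=1,f=2) a[fast]=0 → fast++
(s=1,f=3) a[fast]=0 → fast++
(s=1,f=4) a[fast]=0 → fast++
(s=1,f=5) a[fast]=0 → fast++
(s=1,f=6) a[fast]=6≠0 swap→a[1]=6 → slow++,fast++
(s=2,f=7) a[fast]=0 → fast++
(s=2,f=8) a[fast]=0 → fast++
(s=2,f=9) a[fast]=0 → fast++
(s=2,f=10) a[fast]=0 → fast++
(s=2,f=11) a[fast]=0 → fast++
(s=2,f=12) a[fast]=4≠0 swap→a[2]=4 → slow++,fast++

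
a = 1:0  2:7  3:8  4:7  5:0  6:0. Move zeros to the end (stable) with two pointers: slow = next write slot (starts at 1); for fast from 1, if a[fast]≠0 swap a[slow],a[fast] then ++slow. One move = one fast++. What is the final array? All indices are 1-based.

(s=1,f=1) a[fast]=0 → fast++
(s=1,f=2) a[fast]=7≠0 swap→a[1]=7 → slow++,fast++
(s=2,f=3) a[fast]=8≠0 swap→a[2]=8 → slow++,fast++
(s=3,f=4) a[fast]=7≠0 swap→a[3]=7 → slow++,fast++
(s=4,f=5) a[fast]=0 → fast++
(s=4,f=6) a[fast]=0 → fast++

[7, 8, 7, 0, 0, 0]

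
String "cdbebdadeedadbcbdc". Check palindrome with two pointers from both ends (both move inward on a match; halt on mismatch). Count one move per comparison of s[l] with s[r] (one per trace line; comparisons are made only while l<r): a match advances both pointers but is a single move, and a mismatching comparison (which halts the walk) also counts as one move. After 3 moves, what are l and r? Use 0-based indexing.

l=0 r=17: 'c'=='c', l++,r--
l=1 r=16: 'd'=='d', l++,r--
l=2 r=15: 'b'=='b', l++,r--

l=3, r=14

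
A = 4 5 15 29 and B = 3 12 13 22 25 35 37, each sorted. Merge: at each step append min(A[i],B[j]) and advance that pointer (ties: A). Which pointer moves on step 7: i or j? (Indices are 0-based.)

[i=0,j=0] A[i]=4>B[j]=3 take 3 → j++
[i=0,j=1] A[i]=4<=B[j]=12 take 4 → i++
[i=1,j=1] A[i]=5<=B[j]=12 take 5 → i++
[i=2,j=1] A[i]=15>B[j]=12 take 12 → j++
[i=2,j=2] A[i]=15>B[j]=13 take 13 → j++
[i=2,j=3] A[i]=15<=B[j]=22 take 15 → i++
[i=3,j=3] A[i]=29>B[j]=22 take 22 → j++

j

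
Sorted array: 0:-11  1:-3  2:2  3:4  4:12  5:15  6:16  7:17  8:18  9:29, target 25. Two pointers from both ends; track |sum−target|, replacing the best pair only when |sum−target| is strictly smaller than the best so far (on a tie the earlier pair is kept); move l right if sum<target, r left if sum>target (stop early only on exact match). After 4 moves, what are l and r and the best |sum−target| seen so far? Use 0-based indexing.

l=0 r=9: -11+29=18 d=7 *, l++
l=1 r=9: -3+29=26 d=1 *, r--
l=1 r=8: -3+18=15 d=10, l++
l=2 r=8: 2+18=20 d=5, l++

l=3, r=8, best |Δ|=1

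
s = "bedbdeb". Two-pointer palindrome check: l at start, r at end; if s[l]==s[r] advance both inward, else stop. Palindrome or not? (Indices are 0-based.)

palindrome

[0,6] 'b'=='b' → l++,r--
[1,5] 'e'=='e' → l++,r--
[2,4] 'd'=='d' → l++,r--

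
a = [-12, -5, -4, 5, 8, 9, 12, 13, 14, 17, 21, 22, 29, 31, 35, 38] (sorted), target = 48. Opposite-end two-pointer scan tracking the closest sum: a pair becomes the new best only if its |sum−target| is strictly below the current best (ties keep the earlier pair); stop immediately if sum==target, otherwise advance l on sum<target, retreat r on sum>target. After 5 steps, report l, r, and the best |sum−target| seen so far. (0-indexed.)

[0,15] -12+38=26 d=22 * → l++
[1,15] -5+38=33 d=15 * → l++
[2,15] -4+38=34 d=14 * → l++
[3,15] 5+38=43 d=5 * → l++
[4,15] 8+38=46 d=2 * → l++

l=5, r=15, best |Δ|=2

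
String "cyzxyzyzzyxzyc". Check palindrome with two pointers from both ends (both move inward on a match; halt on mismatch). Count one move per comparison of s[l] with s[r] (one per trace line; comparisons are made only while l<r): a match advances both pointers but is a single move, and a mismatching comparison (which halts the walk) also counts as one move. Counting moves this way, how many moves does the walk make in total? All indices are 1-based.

7 moves

[1,14] 'c'=='c' → l++,r--
[2,13] 'y'=='y' → l++,r--
[3,12] 'z'=='z' → l++,r--
[4,11] 'x'=='x' → l++,r--
[5,10] 'y'=='y' → l++,r--
[6,9] 'z'=='z' → l++,r--
[7,8] 'y'!='z' → stop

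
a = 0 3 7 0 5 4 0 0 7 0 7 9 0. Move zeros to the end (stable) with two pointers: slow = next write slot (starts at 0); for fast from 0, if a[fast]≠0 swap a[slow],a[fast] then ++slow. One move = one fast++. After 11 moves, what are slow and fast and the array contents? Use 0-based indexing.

slow=6, fast=11, a=[3, 7, 5, 4, 7, 7, 0, 0, 0, 0, 0, 9, 0]

(s=0,f=0) a[fast]=0 → fast++
(s=0,f=1) a[fast]=3≠0 swap→a[0]=3 → slow++,fast++
(s=1,f=2) a[fast]=7≠0 swap→a[1]=7 → slow++,fast++
(s=2,f=3) a[fast]=0 → fast++
(s=2,f=4) a[fast]=5≠0 swap→a[2]=5 → slow++,fast++
(s=3,f=5) a[fast]=4≠0 swap→a[3]=4 → slow++,fast++
(s=4,f=6) a[fast]=0 → fast++
(s=4,f=7) a[fast]=0 → fast++
(s=4,f=8) a[fast]=7≠0 swap→a[4]=7 → slow++,fast++
(s=5,f=9) a[fast]=0 → fast++
(s=5,f=10) a[fast]=7≠0 swap→a[5]=7 → slow++,fast++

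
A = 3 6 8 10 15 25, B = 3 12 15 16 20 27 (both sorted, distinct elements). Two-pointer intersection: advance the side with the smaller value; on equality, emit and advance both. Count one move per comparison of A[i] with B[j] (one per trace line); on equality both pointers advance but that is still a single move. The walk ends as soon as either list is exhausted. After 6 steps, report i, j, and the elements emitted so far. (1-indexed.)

[i=1,j=1] 3==3 emit → i++,j++
[i=2,j=2] 6<12 → i++
[i=3,j=2] 8<12 → i++
[i=4,j=2] 10<12 → i++
[i=5,j=2] 15>12 → j++
[i=5,j=3] 15==15 emit → i++,j++

i=6, j=4, emitted=[3, 15]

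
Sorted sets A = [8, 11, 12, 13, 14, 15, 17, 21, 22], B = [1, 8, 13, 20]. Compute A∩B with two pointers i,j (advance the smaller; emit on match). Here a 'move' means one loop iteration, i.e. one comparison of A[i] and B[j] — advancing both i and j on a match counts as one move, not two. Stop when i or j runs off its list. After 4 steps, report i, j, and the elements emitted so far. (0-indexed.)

[i=0,j=0] 8>1 → j++
[i=0,j=1] 8==8 emit → i++,j++
[i=1,j=2] 11<13 → i++
[i=2,j=2] 12<13 → i++

i=3, j=2, emitted=[8]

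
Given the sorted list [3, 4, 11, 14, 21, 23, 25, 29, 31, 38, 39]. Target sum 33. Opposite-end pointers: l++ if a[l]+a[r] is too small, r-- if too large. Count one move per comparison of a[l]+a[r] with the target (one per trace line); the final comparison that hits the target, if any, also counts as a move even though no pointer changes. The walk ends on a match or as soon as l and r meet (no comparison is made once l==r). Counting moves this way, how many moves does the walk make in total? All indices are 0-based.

5 moves

[0,10] 3+39=42 >33 → r--
[0,9] 3+38=41 >33 → r--
[0,8] 3+31=34 >33 → r--
[0,7] 3+29=32 <33 → l++
[1,7] 4+29=33 → found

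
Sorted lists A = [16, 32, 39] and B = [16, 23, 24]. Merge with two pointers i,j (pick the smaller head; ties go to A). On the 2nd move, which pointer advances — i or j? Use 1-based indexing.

j

[i=1,j=1] A[i]=16<=B[j]=16 take 16 → i++
[i=2,j=1] A[i]=32>B[j]=16 take 16 → j++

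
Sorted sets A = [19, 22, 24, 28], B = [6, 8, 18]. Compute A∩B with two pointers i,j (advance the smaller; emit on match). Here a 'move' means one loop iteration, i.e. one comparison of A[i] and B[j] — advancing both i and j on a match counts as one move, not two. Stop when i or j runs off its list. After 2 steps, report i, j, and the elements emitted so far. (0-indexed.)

i=0, j=2, emitted=[]

i=0 j=0: 19>6, j++
i=0 j=1: 19>8, j++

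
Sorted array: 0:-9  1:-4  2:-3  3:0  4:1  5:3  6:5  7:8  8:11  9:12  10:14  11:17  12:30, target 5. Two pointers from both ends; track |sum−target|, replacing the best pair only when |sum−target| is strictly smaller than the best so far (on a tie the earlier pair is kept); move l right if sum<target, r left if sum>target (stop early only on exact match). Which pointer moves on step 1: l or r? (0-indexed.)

l=0 r=12: -9+30=21 d=16 *, r--

r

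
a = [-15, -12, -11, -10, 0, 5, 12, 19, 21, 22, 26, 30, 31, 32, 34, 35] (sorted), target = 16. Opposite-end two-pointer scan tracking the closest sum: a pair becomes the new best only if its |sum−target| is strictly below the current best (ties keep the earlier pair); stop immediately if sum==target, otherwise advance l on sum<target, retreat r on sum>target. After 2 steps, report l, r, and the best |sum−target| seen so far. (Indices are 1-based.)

l=1, r=14, best |Δ|=3

[1,16] -15+35=20 d=4 * → r--
[1,15] -15+34=19 d=3 * → r--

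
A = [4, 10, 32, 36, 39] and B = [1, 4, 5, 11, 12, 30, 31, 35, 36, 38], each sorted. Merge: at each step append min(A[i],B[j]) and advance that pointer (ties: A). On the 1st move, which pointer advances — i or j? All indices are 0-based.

j

[i=0,j=0] A[i]=4>B[j]=1 take 1 → j++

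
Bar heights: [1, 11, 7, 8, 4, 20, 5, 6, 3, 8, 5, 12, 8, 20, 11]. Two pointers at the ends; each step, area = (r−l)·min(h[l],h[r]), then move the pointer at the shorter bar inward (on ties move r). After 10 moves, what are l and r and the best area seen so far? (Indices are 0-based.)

[0,14] min(1,11)*14=14 best=14 * → l++
[1,14] min(11,11)*13=143 best=143 * → r--
[1,13] min(11,20)*12=132 best=143 → l++
[2,13] min(7,20)*11=77 best=143 → l++
[3,13] min(8,20)*10=80 best=143 → l++
[4,13] min(4,20)*9=36 best=143 → l++
[5,13] min(20,20)*8=160 best=160 * → r--
[5,12] min(20,8)*7=56 best=160 → r--
[5,11] min(20,12)*6=72 best=160 → r--
[5,10] min(20,5)*5=25 best=160 → r--

l=5, r=9, best area=160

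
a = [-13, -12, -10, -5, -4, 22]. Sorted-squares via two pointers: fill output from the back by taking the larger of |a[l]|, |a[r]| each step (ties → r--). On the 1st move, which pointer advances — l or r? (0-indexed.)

r

l=0 r=5: |-13|<=|22| out[5]=484, r--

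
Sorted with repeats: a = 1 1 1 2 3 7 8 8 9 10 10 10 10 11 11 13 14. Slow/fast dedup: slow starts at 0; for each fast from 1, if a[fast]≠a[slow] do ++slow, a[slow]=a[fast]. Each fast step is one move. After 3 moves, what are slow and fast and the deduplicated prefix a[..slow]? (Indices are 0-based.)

slow=1, fast=4, prefix=[1, 2]

(s=0,f=1) a[fast]=1=a[slow] dup → fast++
(s=0,f=2) a[fast]=1=a[slow] dup → fast++
(s=0,f=3) a[fast]=2≠a[slow]=1 write a[1]=2 → slow++,fast++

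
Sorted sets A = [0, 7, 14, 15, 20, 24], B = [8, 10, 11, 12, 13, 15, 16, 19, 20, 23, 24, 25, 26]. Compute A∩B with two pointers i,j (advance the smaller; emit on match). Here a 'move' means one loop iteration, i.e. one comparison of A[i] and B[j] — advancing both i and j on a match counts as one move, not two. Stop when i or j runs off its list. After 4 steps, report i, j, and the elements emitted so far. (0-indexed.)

i=2, j=2, emitted=[]

i=0 j=0: 0<8, i++
i=1 j=0: 7<8, i++
i=2 j=0: 14>8, j++
i=2 j=1: 14>10, j++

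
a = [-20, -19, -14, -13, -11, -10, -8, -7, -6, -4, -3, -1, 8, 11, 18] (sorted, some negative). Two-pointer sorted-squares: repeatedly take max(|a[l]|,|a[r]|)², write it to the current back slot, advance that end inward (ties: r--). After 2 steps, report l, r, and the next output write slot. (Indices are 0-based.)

[0,14] |-20|>|18| out[14]=400 → l++
[1,14] |-19|>|18| out[13]=361 → l++

l=2, r=14, next write slot=12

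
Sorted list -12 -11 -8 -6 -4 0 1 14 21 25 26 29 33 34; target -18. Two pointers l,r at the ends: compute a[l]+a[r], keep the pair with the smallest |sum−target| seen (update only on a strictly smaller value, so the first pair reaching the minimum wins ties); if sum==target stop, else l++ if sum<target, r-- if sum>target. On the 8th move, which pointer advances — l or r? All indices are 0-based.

r

l=0 r=13: -12+34=22 d=40 *, r--
l=0 r=12: -12+33=21 d=39 *, r--
l=0 r=11: -12+29=17 d=35 *, r--
l=0 r=10: -12+26=14 d=32 *, r--
l=0 r=9: -12+25=13 d=31 *, r--
l=0 r=8: -12+21=9 d=27 *, r--
l=0 r=7: -12+14=2 d=20 *, r--
l=0 r=6: -12+1=-11 d=7 *, r--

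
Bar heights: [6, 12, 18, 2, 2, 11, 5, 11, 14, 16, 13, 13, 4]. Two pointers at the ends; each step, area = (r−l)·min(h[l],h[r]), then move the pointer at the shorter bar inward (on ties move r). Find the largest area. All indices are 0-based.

l=0 r=12: min(6,4)*12=48 best=48 *, r--
l=0 r=11: min(6,13)*11=66 best=66 *, l++
l=1 r=11: min(12,13)*10=120 best=120 *, l++
l=2 r=11: min(18,13)*9=117 best=120, r--
l=2 r=10: min(18,13)*8=104 best=120, r--
l=2 r=9: min(18,16)*7=112 best=120, r--
l=2 r=8: min(18,14)*6=84 best=120, r--
l=2 r=7: min(18,11)*5=55 best=120, r--
l=2 r=6: min(18,5)*4=20 best=120, r--
l=2 r=5: min(18,11)*3=33 best=120, r--
l=2 r=4: min(18,2)*2=4 best=120, r--
l=2 r=3: min(18,2)*1=2 best=120, r--

max area = 120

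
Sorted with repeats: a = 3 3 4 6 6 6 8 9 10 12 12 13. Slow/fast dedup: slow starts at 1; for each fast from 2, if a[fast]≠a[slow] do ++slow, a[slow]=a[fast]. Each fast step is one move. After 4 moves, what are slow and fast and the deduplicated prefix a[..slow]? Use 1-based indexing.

(s=1,f=2) a[fast]=3=a[slow] dup → fast++
(s=1,f=3) a[fast]=4≠a[slow]=3 write a[2]=4 → slow++,fast++
(s=2,f=4) a[fast]=6≠a[slow]=4 write a[3]=6 → slow++,fast++
(s=3,f=5) a[fast]=6=a[slow] dup → fast++

slow=3, fast=6, prefix=[3, 4, 6]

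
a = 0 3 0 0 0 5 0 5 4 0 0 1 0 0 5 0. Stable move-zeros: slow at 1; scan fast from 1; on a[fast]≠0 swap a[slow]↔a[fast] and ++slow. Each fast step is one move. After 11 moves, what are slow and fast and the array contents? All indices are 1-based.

slow=5, fast=12, a=[3, 5, 5, 4, 0, 0, 0, 0, 0, 0, 0, 1, 0, 0, 5, 0]

(s=1,f=1) a[fast]=0 → fast++
(s=1,f=2) a[fast]=3≠0 swap→a[1]=3 → slow++,fast++
(s=2,f=3) a[fast]=0 → fast++
(s=2,f=4) a[fast]=0 → fast++
(s=2,f=5) a[fast]=0 → fast++
(s=2,f=6) a[fast]=5≠0 swap→a[2]=5 → slow++,fast++
(s=3,f=7) a[fast]=0 → fast++
(s=3,f=8) a[fast]=5≠0 swap→a[3]=5 → slow++,fast++
(s=4,f=9) a[fast]=4≠0 swap→a[4]=4 → slow++,fast++
(s=5,f=10) a[fast]=0 → fast++
(s=5,f=11) a[fast]=0 → fast++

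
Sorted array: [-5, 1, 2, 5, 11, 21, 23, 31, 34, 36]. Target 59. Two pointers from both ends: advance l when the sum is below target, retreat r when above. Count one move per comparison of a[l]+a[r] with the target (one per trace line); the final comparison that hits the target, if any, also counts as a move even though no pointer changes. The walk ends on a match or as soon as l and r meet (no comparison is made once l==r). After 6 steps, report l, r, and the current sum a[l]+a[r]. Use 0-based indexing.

l=0 r=9: -5+36=31 <59, l++
l=1 r=9: 1+36=37 <59, l++
l=2 r=9: 2+36=38 <59, l++
l=3 r=9: 5+36=41 <59, l++
l=4 r=9: 11+36=47 <59, l++
l=5 r=9: 21+36=57 <59, l++

l=6, r=9, sum=59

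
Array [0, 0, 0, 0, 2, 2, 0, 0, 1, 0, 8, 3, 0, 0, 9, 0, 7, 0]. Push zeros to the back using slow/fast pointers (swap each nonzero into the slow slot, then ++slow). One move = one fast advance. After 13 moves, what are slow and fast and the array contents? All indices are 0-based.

slow=5, fast=13, a=[2, 2, 1, 8, 3, 0, 0, 0, 0, 0, 0, 0, 0, 0, 9, 0, 7, 0]

(s=0,f=0) a[fast]=0 → fast++
(s=0,f=1) a[fast]=0 → fast++
(s=0,f=2) a[fast]=0 → fast++
(s=0,f=3) a[fast]=0 → fast++
(s=0,f=4) a[fast]=2≠0 swap→a[0]=2 → slow++,fast++
(s=1,f=5) a[fast]=2≠0 swap→a[1]=2 → slow++,fast++
(s=2,f=6) a[fast]=0 → fast++
(s=2,f=7) a[fast]=0 → fast++
(s=2,f=8) a[fast]=1≠0 swap→a[2]=1 → slow++,fast++
(s=3,f=9) a[fast]=0 → fast++
(s=3,f=10) a[fast]=8≠0 swap→a[3]=8 → slow++,fast++
(s=4,f=11) a[fast]=3≠0 swap→a[4]=3 → slow++,fast++
(s=5,f=12) a[fast]=0 → fast++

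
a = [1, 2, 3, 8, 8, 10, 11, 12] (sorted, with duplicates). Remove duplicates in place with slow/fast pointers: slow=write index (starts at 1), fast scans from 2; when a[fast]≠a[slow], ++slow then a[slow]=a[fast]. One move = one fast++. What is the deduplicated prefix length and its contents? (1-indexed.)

length 7; prefix = [1, 2, 3, 8, 10, 11, 12]

(s=1,f=2) a[fast]=2≠a[slow]=1 write a[2]=2 → slow++,fast++
(s=2,f=3) a[fast]=3≠a[slow]=2 write a[3]=3 → slow++,fast++
(s=3,f=4) a[fast]=8≠a[slow]=3 write a[4]=8 → slow++,fast++
(s=4,f=5) a[fast]=8=a[slow] dup → fast++
(s=4,f=6) a[fast]=10≠a[slow]=8 write a[5]=10 → slow++,fast++
(s=5,f=7) a[fast]=11≠a[slow]=10 write a[6]=11 → slow++,fast++
(s=6,f=8) a[fast]=12≠a[slow]=11 write a[7]=12 → slow++,fast++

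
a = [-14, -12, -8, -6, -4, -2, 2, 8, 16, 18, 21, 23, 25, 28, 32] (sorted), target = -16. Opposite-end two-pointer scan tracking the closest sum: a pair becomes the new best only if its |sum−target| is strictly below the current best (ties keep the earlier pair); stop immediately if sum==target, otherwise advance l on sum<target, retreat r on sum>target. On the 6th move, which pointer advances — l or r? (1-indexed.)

r

[1,15] -14+32=18 d=34 * → r--
[1,14] -14+28=14 d=30 * → r--
[1,13] -14+25=11 d=27 * → r--
[1,12] -14+23=9 d=25 * → r--
[1,11] -14+21=7 d=23 * → r--
[1,10] -14+18=4 d=20 * → r--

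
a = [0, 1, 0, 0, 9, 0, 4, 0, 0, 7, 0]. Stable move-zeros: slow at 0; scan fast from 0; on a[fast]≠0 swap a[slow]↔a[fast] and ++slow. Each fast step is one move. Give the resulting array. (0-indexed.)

(s=0,f=0) a[fast]=0 → fast++
(s=0,f=1) a[fast]=1≠0 swap→a[0]=1 → slow++,fast++
(s=1,f=2) a[fast]=0 → fast++
(s=1,f=3) a[fast]=0 → fast++
(s=1,f=4) a[fast]=9≠0 swap→a[1]=9 → slow++,fast++
(s=2,f=5) a[fast]=0 → fast++
(s=2,f=6) a[fast]=4≠0 swap→a[2]=4 → slow++,fast++
(s=3,f=7) a[fast]=0 → fast++
(s=3,f=8) a[fast]=0 → fast++
(s=3,f=9) a[fast]=7≠0 swap→a[3]=7 → slow++,fast++
(s=4,f=10) a[fast]=0 → fast++

[1, 9, 4, 7, 0, 0, 0, 0, 0, 0, 0]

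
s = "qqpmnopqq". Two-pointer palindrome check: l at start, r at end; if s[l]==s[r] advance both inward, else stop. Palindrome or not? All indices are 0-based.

[0,8] 'q'=='q' → l++,r--
[1,7] 'q'=='q' → l++,r--
[2,6] 'p'=='p' → l++,r--
[3,5] 'm'!='o' → stop

not a palindrome (mismatch at 3,5)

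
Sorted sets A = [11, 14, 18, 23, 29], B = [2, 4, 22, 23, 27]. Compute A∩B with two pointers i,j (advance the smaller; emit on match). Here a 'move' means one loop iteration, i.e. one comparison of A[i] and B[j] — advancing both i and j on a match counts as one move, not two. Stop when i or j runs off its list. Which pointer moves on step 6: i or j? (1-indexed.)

j

[i=1,j=1] 11>2 → j++
[i=1,j=2] 11>4 → j++
[i=1,j=3] 11<22 → i++
[i=2,j=3] 14<22 → i++
[i=3,j=3] 18<22 → i++
[i=4,j=3] 23>22 → j++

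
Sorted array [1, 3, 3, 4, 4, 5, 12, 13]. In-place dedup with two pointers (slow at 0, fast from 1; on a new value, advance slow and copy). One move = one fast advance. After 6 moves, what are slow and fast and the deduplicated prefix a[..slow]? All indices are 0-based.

(s=0,f=1) a[fast]=3≠a[slow]=1 write a[1]=3 → slow++,fast++
(s=1,f=2) a[fast]=3=a[slow] dup → fast++
(s=1,f=3) a[fast]=4≠a[slow]=3 write a[2]=4 → slow++,fast++
(s=2,f=4) a[fast]=4=a[slow] dup → fast++
(s=2,f=5) a[fast]=5≠a[slow]=4 write a[3]=5 → slow++,fast++
(s=3,f=6) a[fast]=12≠a[slow]=5 write a[4]=12 → slow++,fast++

slow=4, fast=7, prefix=[1, 3, 4, 5, 12]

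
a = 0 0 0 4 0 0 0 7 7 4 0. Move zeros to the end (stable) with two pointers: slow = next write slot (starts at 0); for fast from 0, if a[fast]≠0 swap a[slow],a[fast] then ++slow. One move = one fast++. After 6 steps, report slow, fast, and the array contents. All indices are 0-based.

(s=0,f=0) a[fast]=0 → fast++
(s=0,f=1) a[fast]=0 → fast++
(s=0,f=2) a[fast]=0 → fast++
(s=0,f=3) a[fast]=4≠0 swap→a[0]=4 → slow++,fast++
(s=1,f=4) a[fast]=0 → fast++
(s=1,f=5) a[fast]=0 → fast++

slow=1, fast=6, a=[4, 0, 0, 0, 0, 0, 0, 7, 7, 4, 0]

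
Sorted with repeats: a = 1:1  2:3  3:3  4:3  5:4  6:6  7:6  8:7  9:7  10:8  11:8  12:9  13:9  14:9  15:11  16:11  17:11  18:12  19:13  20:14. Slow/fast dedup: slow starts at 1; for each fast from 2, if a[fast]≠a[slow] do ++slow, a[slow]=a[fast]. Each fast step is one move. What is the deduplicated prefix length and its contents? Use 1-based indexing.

(s=1,f=2) a[fast]=3≠a[slow]=1 write a[2]=3 → slow++,fast++
(s=2,f=3) a[fast]=3=a[slow] dup → fast++
(s=2,f=4) a[fast]=3=a[slow] dup → fast++
(s=2,f=5) a[fast]=4≠a[slow]=3 write a[3]=4 → slow++,fast++
(s=3,f=6) a[fast]=6≠a[slow]=4 write a[4]=6 → slow++,fast++
(s=4,f=7) a[fast]=6=a[slow] dup → fast++
(s=4,f=8) a[fast]=7≠a[slow]=6 write a[5]=7 → slow++,fast++
(s=5,f=9) a[fast]=7=a[slow] dup → fast++
(s=5,f=10) a[fast]=8≠a[slow]=7 write a[6]=8 → slow++,fast++
(s=6,f=11) a[fast]=8=a[slow] dup → fast++
(s=6,f=12) a[fast]=9≠a[slow]=8 write a[7]=9 → slow++,fast++
(s=7,f=13) a[fast]=9=a[slow] dup → fast++
(s=7,f=14) a[fast]=9=a[slow] dup → fast++
(s=7,f=15) a[fast]=11≠a[slow]=9 write a[8]=11 → slow++,fast++
(s=8,f=16) a[fast]=11=a[slow] dup → fast++
(s=8,f=17) a[fast]=11=a[slow] dup → fast++
(s=8,f=18) a[fast]=12≠a[slow]=11 write a[9]=12 → slow++,fast++
(s=9,f=19) a[fast]=13≠a[slow]=12 write a[10]=13 → slow++,fast++
(s=10,f=20) a[fast]=14≠a[slow]=13 write a[11]=14 → slow++,fast++

length 11; prefix = [1, 3, 4, 6, 7, 8, 9, 11, 12, 13, 14]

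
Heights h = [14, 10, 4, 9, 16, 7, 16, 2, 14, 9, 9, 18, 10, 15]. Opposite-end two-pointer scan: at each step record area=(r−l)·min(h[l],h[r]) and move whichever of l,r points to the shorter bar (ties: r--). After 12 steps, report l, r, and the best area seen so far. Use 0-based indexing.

l=10, r=11, best area=182

[0,13] min(14,15)*13=182 best=182 * → l++
[1,13] min(10,15)*12=120 best=182 → l++
[2,13] min(4,15)*11=44 best=182 → l++
[3,13] min(9,15)*10=90 best=182 → l++
[4,13] min(16,15)*9=135 best=182 → r--
[4,12] min(16,10)*8=80 best=182 → r--
[4,11] min(16,18)*7=112 best=182 → l++
[5,11] min(7,18)*6=42 best=182 → l++
[6,11] min(16,18)*5=80 best=182 → l++
[7,11] min(2,18)*4=8 best=182 → l++
[8,11] min(14,18)*3=42 best=182 → l++
[9,11] min(9,18)*2=18 best=182 → l++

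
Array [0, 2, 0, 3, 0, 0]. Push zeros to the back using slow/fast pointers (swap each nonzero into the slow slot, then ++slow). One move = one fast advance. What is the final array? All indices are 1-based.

(s=1,f=1) a[fast]=0 → fast++
(s=1,f=2) a[fast]=2≠0 swap→a[1]=2 → slow++,fast++
(s=2,f=3) a[fast]=0 → fast++
(s=2,f=4) a[fast]=3≠0 swap→a[2]=3 → slow++,fast++
(s=3,f=5) a[fast]=0 → fast++
(s=3,f=6) a[fast]=0 → fast++

[2, 3, 0, 0, 0, 0]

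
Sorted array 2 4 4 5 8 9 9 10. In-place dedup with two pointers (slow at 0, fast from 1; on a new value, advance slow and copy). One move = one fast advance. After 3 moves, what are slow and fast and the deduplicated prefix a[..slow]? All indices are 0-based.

slow=2, fast=4, prefix=[2, 4, 5]

(s=0,f=1) a[fast]=4≠a[slow]=2 write a[1]=4 → slow++,fast++
(s=1,f=2) a[fast]=4=a[slow] dup → fast++
(s=1,f=3) a[fast]=5≠a[slow]=4 write a[2]=5 → slow++,fast++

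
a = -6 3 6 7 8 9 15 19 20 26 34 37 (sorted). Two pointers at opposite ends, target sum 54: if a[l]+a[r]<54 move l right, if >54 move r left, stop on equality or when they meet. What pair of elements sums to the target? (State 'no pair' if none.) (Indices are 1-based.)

l=1 r=12: -6+37=31 <54, l++
l=2 r=12: 3+37=40 <54, l++
l=3 r=12: 6+37=43 <54, l++
l=4 r=12: 7+37=44 <54, l++
l=5 r=12: 8+37=45 <54, l++
l=6 r=12: 9+37=46 <54, l++
l=7 r=12: 15+37=52 <54, l++
l=8 r=12: 19+37=56 >54, r--
l=8 r=11: 19+34=53 <54, l++
l=9 r=11: 20+34=54, found

(20, 34)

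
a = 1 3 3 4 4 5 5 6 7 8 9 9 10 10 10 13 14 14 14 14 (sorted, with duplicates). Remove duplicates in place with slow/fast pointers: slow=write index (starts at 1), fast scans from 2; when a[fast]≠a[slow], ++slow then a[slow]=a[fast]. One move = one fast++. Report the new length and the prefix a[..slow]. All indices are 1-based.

length 11; prefix = [1, 3, 4, 5, 6, 7, 8, 9, 10, 13, 14]

slow=1 fast=2: a[fast]=3≠a[slow]=1 write a[2]=3, slow++,fast++
slow=2 fast=3: a[fast]=3=a[slow] dup, fast++
slow=2 fast=4: a[fast]=4≠a[slow]=3 write a[3]=4, slow++,fast++
slow=3 fast=5: a[fast]=4=a[slow] dup, fast++
slow=3 fast=6: a[fast]=5≠a[slow]=4 write a[4]=5, slow++,fast++
slow=4 fast=7: a[fast]=5=a[slow] dup, fast++
slow=4 fast=8: a[fast]=6≠a[slow]=5 write a[5]=6, slow++,fast++
slow=5 fast=9: a[fast]=7≠a[slow]=6 write a[6]=7, slow++,fast++
slow=6 fast=10: a[fast]=8≠a[slow]=7 write a[7]=8, slow++,fast++
slow=7 fast=11: a[fast]=9≠a[slow]=8 write a[8]=9, slow++,fast++
slow=8 fast=12: a[fast]=9=a[slow] dup, fast++
slow=8 fast=13: a[fast]=10≠a[slow]=9 write a[9]=10, slow++,fast++
slow=9 fast=14: a[fast]=10=a[slow] dup, fast++
slow=9 fast=15: a[fast]=10=a[slow] dup, fast++
slow=9 fast=16: a[fast]=13≠a[slow]=10 write a[10]=13, slow++,fast++
slow=10 fast=17: a[fast]=14≠a[slow]=13 write a[11]=14, slow++,fast++
slow=11 fast=18: a[fast]=14=a[slow] dup, fast++
slow=11 fast=19: a[fast]=14=a[slow] dup, fast++
slow=11 fast=20: a[fast]=14=a[slow] dup, fast++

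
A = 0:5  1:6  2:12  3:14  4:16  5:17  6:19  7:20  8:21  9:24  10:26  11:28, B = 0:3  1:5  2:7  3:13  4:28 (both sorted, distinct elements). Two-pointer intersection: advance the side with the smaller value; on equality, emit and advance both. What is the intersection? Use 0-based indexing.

intersection = [5, 28]

[i=0,j=0] 5>3 → j++
[i=0,j=1] 5==5 emit → i++,j++
[i=1,j=2] 6<7 → i++
[i=2,j=2] 12>7 → j++
[i=2,j=3] 12<13 → i++
[i=3,j=3] 14>13 → j++
[i=3,j=4] 14<28 → i++
[i=4,j=4] 16<28 → i++
[i=5,j=4] 17<28 → i++
[i=6,j=4] 19<28 → i++
[i=7,j=4] 20<28 → i++
[i=8,j=4] 21<28 → i++
[i=9,j=4] 24<28 → i++
[i=10,j=4] 26<28 → i++
[i=11,j=4] 28==28 emit → i++,j++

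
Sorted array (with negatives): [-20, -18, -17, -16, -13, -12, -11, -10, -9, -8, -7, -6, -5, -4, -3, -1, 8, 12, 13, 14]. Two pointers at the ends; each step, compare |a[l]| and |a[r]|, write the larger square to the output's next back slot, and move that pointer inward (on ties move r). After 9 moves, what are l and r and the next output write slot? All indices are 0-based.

[0,19] |-20|>|14| out[19]=400 → l++
[1,19] |-18|>|14| out[18]=324 → l++
[2,19] |-17|>|14| out[17]=289 → l++
[3,19] |-16|>|14| out[16]=256 → l++
[4,19] |-13|<=|14| out[15]=196 → r--
[4,18] |-13|<=|13| out[14]=169 → r--
[4,17] |-13|>|12| out[13]=169 → l++
[5,17] |-12|<=|12| out[12]=144 → r--
[5,16] |-12|>|8| out[11]=144 → l++

l=6, r=16, next write slot=10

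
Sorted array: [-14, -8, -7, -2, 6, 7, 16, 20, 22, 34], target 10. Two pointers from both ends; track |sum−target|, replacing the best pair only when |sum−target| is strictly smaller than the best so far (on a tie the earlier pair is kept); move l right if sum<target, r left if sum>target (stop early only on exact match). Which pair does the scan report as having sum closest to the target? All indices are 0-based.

pair (-7, 16) with sum 9 (|Δ|=1)

[0,9] -14+34=20 d=10 * → r--
[0,8] -14+22=8 d=2 * → l++
[1,8] -8+22=14 d=4 → r--
[1,7] -8+20=12 d=2 → r--
[1,6] -8+16=8 d=2 → l++
[2,6] -7+16=9 d=1 * → l++
[3,6] -2+16=14 d=4 → r--
[3,5] -2+7=5 d=5 → l++
[4,5] 6+7=13 d=3 → r--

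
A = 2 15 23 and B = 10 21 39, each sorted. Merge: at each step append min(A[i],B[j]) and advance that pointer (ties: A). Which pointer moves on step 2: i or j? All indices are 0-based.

[i=0,j=0] A[i]=2<=B[j]=10 take 2 → i++
[i=1,j=0] A[i]=15>B[j]=10 take 10 → j++

j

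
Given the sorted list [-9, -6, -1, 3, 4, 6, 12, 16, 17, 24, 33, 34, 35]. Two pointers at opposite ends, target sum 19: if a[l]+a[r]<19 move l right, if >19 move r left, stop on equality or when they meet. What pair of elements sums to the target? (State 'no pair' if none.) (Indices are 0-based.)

[0,12] -9+35=26 >19 → r--
[0,11] -9+34=25 >19 → r--
[0,10] -9+33=24 >19 → r--
[0,9] -9+24=15 <19 → l++
[1,9] -6+24=18 <19 → l++
[2,9] -1+24=23 >19 → r--
[2,8] -1+17=16 <19 → l++
[3,8] 3+17=20 >19 → r--
[3,7] 3+16=19 → found

(3, 16)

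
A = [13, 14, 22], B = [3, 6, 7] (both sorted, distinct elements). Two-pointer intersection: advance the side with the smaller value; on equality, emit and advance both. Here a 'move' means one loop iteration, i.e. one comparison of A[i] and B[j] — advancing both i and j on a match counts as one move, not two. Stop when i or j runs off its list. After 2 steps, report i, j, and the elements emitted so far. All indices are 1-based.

i=1, j=3, emitted=[]

i=1 j=1: 13>3, j++
i=1 j=2: 13>6, j++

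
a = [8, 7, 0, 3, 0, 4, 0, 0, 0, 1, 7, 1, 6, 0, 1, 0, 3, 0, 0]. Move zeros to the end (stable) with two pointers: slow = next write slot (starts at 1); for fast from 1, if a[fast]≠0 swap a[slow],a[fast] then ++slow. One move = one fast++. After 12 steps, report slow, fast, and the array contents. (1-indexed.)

slow=8, fast=13, a=[8, 7, 3, 4, 1, 7, 1, 0, 0, 0, 0, 0, 6, 0, 1, 0, 3, 0, 0]

(s=1,f=1) a[fast]=8≠0 swap→a[1]=8 → slow++,fast++
(s=2,f=2) a[fast]=7≠0 swap→a[2]=7 → slow++,fast++
(s=3,f=3) a[fast]=0 → fast++
(s=3,f=4) a[fast]=3≠0 swap→a[3]=3 → slow++,fast++
(s=4,f=5) a[fast]=0 → fast++
(s=4,f=6) a[fast]=4≠0 swap→a[4]=4 → slow++,fast++
(s=5,f=7) a[fast]=0 → fast++
(s=5,f=8) a[fast]=0 → fast++
(s=5,f=9) a[fast]=0 → fast++
(s=5,f=10) a[fast]=1≠0 swap→a[5]=1 → slow++,fast++
(s=6,f=11) a[fast]=7≠0 swap→a[6]=7 → slow++,fast++
(s=7,f=12) a[fast]=1≠0 swap→a[7]=1 → slow++,fast++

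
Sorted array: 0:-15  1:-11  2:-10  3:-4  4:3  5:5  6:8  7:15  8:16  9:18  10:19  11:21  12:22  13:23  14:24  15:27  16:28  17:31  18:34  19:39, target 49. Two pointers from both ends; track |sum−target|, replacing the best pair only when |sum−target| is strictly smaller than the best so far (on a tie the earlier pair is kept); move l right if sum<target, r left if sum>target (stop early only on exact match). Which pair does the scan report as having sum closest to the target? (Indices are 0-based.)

pair (15, 34) with sum 49 (|Δ|=0)

[0,19] -15+39=24 d=25 * → l++
[1,19] -11+39=28 d=21 * → l++
[2,19] -10+39=29 d=20 * → l++
[3,19] -4+39=35 d=14 * → l++
[4,19] 3+39=42 d=7 * → l++
[5,19] 5+39=44 d=5 * → l++
[6,19] 8+39=47 d=2 * → l++
[7,19] 15+39=54 d=5 → r--
[7,18] 15+34=49 d=0 * → stop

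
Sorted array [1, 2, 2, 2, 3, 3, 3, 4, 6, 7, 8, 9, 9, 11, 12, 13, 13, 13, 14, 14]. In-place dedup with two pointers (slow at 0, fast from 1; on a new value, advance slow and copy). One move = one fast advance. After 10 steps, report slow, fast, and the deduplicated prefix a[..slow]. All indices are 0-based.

slow=6, fast=11, prefix=[1, 2, 3, 4, 6, 7, 8]

(s=0,f=1) a[fast]=2≠a[slow]=1 write a[1]=2 → slow++,fast++
(s=1,f=2) a[fast]=2=a[slow] dup → fast++
(s=1,f=3) a[fast]=2=a[slow] dup → fast++
(s=1,f=4) a[fast]=3≠a[slow]=2 write a[2]=3 → slow++,fast++
(s=2,f=5) a[fast]=3=a[slow] dup → fast++
(s=2,f=6) a[fast]=3=a[slow] dup → fast++
(s=2,f=7) a[fast]=4≠a[slow]=3 write a[3]=4 → slow++,fast++
(s=3,f=8) a[fast]=6≠a[slow]=4 write a[4]=6 → slow++,fast++
(s=4,f=9) a[fast]=7≠a[slow]=6 write a[5]=7 → slow++,fast++
(s=5,f=10) a[fast]=8≠a[slow]=7 write a[6]=8 → slow++,fast++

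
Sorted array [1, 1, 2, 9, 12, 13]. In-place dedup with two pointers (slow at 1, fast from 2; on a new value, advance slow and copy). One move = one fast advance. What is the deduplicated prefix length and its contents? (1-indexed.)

(s=1,f=2) a[fast]=1=a[slow] dup → fast++
(s=1,f=3) a[fast]=2≠a[slow]=1 write a[2]=2 → slow++,fast++
(s=2,f=4) a[fast]=9≠a[slow]=2 write a[3]=9 → slow++,fast++
(s=3,f=5) a[fast]=12≠a[slow]=9 write a[4]=12 → slow++,fast++
(s=4,f=6) a[fast]=13≠a[slow]=12 write a[5]=13 → slow++,fast++

length 5; prefix = [1, 2, 9, 12, 13]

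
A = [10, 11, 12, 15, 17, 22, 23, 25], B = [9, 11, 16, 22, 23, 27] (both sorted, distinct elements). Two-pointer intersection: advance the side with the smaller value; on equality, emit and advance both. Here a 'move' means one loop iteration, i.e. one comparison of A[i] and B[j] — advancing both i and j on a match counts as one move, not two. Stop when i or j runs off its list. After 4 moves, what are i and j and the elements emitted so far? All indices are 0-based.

[i=0,j=0] 10>9 → j++
[i=0,j=1] 10<11 → i++
[i=1,j=1] 11==11 emit → i++,j++
[i=2,j=2] 12<16 → i++

i=3, j=2, emitted=[11]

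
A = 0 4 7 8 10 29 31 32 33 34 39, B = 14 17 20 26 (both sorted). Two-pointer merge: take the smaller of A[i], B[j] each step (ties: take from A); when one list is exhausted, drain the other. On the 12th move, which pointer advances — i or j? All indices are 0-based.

[i=0,j=0] A[i]=0<=B[j]=14 take 0 → i++
[i=1,j=0] A[i]=4<=B[j]=14 take 4 → i++
[i=2,j=0] A[i]=7<=B[j]=14 take 7 → i++
[i=3,j=0] A[i]=8<=B[j]=14 take 8 → i++
[i=4,j=0] A[i]=10<=B[j]=14 take 10 → i++
[i=5,j=0] A[i]=29>B[j]=14 take 14 → j++
[i=5,j=1] A[i]=29>B[j]=17 take 17 → j++
[i=5,j=2] A[i]=29>B[j]=20 take 20 → j++
[i=5,j=3] A[i]=29>B[j]=26 take 26 → j++
[i=5,j=4] B done, take A[i]=29 → i++
[i=6,j=4] B done, take A[i]=31 → i++
[i=7,j=4] B done, take A[i]=32 → i++

i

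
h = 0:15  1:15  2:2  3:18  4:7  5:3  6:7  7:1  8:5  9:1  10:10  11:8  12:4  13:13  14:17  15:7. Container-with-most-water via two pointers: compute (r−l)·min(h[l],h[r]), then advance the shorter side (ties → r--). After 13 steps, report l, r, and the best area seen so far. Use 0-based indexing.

[0,15] min(15,7)*15=105 best=105 * → r--
[0,14] min(15,17)*14=210 best=210 * → l++
[1,14] min(15,17)*13=195 best=210 → l++
[2,14] min(2,17)*12=24 best=210 → l++
[3,14] min(18,17)*11=187 best=210 → r--
[3,13] min(18,13)*10=130 best=210 → r--
[3,12] min(18,4)*9=36 best=210 → r--
[3,11] min(18,8)*8=64 best=210 → r--
[3,10] min(18,10)*7=70 best=210 → r--
[3,9] min(18,1)*6=6 best=210 → r--
[3,8] min(18,5)*5=25 best=210 → r--
[3,7] min(18,1)*4=4 best=210 → r--
[3,6] min(18,7)*3=21 best=210 → r--

l=3, r=5, best area=210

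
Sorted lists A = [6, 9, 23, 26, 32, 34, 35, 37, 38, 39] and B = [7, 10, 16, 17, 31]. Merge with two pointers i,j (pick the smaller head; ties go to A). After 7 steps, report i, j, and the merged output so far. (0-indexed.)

[i=0,j=0] A[i]=6<=B[j]=7 take 6 → i++
[i=1,j=0] A[i]=9>B[j]=7 take 7 → j++
[i=1,j=1] A[i]=9<=B[j]=10 take 9 → i++
[i=2,j=1] A[i]=23>B[j]=10 take 10 → j++
[i=2,j=2] A[i]=23>B[j]=16 take 16 → j++
[i=2,j=3] A[i]=23>B[j]=17 take 17 → j++
[i=2,j=4] A[i]=23<=B[j]=31 take 23 → i++

i=3, j=4, merged so far=[6, 7, 9, 10, 16, 17, 23]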